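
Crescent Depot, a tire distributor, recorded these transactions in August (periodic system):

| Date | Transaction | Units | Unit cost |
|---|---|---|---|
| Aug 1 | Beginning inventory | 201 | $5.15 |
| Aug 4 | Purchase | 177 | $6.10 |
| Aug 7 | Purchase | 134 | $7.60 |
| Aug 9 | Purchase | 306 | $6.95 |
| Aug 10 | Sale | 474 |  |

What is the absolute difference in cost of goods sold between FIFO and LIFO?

$508.05

FIFO COGS: 201 @ $5.15 + 177 @ $6.10 + 96 @ $7.60 = $2,844.45
LIFO COGS: 306 @ $6.95 + 134 @ $7.60 + 34 @ $6.10 = $3,352.50
Difference = |$2,844.45 − $3,352.50| = $508.05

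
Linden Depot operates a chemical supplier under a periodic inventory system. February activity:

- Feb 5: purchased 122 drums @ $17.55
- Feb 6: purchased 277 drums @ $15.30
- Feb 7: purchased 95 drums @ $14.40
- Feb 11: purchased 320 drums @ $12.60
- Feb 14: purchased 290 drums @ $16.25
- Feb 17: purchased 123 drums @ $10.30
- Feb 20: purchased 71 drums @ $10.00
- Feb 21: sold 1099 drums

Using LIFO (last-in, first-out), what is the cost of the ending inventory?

Feb 21, 1099 sold [LIFO — newest first]: 71 @ $10.00 + 123 @ $10.30 + 290 @ $16.25 + 320 @ $12.60 + 95 @ $14.40 + 200 @ $15.30 = $15,149.40
Ending inventory: 122 @ $17.55 + 77 @ $15.30 = $3,319.20

Ending inventory = $3,319.20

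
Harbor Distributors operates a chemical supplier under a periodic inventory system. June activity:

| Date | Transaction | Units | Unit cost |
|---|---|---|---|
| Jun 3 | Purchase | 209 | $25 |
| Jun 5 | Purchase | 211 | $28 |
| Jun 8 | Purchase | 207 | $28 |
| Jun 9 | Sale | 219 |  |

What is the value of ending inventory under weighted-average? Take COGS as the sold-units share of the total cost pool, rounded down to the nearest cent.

Ending inventory = $11,016.00

Jun 9, sell 219: 219/627 × $16,929.00 → $5,913.00
Ending inventory (cost pool remaining) = $11,016.00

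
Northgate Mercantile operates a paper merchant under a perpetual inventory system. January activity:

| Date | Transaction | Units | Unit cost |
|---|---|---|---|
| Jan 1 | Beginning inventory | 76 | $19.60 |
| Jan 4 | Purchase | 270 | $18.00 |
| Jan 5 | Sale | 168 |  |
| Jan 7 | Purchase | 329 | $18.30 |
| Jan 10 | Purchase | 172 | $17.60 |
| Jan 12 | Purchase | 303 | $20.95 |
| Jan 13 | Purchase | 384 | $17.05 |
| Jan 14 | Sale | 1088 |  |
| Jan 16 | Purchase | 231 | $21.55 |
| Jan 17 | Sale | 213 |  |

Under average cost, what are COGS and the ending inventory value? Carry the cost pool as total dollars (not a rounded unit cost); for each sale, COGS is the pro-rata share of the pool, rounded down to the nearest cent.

COGS = $27,392.15; ending inventory = $5,878.45

After Jan 1: 76 on hand, pool $1,489.60 (≈ $19.6000 each)
After Jan 4: 346 on hand, pool $6,349.60 (≈ $18.3514 each)
Jan 5, sell 168: 168/346 × $6,349.60 → $3,083.04
After Jan 7: 507 on hand, pool $9,287.26 (≈ $18.3181 each)
After Jan 10: 679 on hand, pool $12,314.46 (≈ $18.1362 each)
After Jan 12: 982 on hand, pool $18,662.31 (≈ $19.0044 each)
After Jan 13: 1366 on hand, pool $25,209.51 (≈ $18.4550 each)
Jan 14, sell 1088: 1088/1366 × $25,209.51 → $20,079.02
After Jan 16: 509 on hand, pool $10,108.54 (≈ $19.8596 each)
Jan 17, sell 213: 213/509 × $10,108.54 → $4,230.09
Total COGS = $3,083.04 + $20,079.02 + $4,230.09 = $27,392.15
Ending inventory (cost pool remaining) = $5,878.45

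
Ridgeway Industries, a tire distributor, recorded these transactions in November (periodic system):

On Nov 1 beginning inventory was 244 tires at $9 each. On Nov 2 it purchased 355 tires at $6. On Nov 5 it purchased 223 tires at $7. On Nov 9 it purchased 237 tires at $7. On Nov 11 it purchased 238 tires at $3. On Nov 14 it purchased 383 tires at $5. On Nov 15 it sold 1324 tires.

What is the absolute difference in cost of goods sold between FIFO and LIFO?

$1,088

FIFO COGS: 244 @ $9 + 355 @ $6 + 223 @ $7 + 237 @ $7 + 238 @ $3 + 27 @ $5 = $8,395
LIFO COGS: 383 @ $5 + 238 @ $3 + 237 @ $7 + 223 @ $7 + 243 @ $6 = $7,307
Difference = |$8,395 − $7,307| = $1,088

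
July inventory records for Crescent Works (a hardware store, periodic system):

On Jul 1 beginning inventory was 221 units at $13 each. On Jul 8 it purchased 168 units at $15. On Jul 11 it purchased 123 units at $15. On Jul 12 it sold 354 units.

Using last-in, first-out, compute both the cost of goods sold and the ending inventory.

Jul 12, 354 sold [LIFO — newest first]: 123 @ $15 + 168 @ $15 + 63 @ $13 = $5,184
Ending inventory: 158 @ $13 = $2,054
Check: goods available $7,238 = COGS $5,184 + ending $2,054

COGS = $5,184; ending inventory = $2,054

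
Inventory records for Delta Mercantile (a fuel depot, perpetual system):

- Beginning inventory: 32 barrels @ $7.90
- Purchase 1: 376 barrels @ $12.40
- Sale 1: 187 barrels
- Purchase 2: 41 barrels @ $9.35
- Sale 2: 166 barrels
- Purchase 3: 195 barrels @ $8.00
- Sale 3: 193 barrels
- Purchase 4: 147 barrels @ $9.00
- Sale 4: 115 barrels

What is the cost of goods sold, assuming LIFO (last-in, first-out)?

Sale 1 (187) [LIFO — newest first]: 187 @ $12.40 = $2,318.80
Sale 2 (166) [LIFO — newest first]: 41 @ $9.35 + 125 @ $12.40 = $1,933.35
Sale 3 (193) [LIFO — newest first]: 193 @ $8.00 = $1,544.00
Sale 4 (115) [LIFO — newest first]: 115 @ $9.00 = $1,035.00
Total COGS = $2,318.80 + $1,933.35 + $1,544.00 + $1,035.00 = $6,831.15
Ending inventory: 32 @ $7.90 + 64 @ $12.40 + 2 @ $8.00 + 32 @ $9.00 = $1,350.40

COGS = $6,831.15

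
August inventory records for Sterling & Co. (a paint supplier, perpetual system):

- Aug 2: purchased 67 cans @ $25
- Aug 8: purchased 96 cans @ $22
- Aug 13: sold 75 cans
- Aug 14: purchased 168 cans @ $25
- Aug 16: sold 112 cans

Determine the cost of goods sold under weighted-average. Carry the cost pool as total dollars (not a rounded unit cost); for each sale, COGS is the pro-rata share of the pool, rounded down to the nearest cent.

COGS = $4,474.45

After Aug 2: 67 on hand, pool $1,675.00 (≈ $25.0000 each)
After Aug 8: 163 on hand, pool $3,787.00 (≈ $23.2331 each)
Aug 13, sell 75: 75/163 × $3,787.00 → $1,742.48
After Aug 14: 256 on hand, pool $6,244.52 (≈ $24.3927 each)
Aug 16, sell 112: 112/256 × $6,244.52 → $2,731.97
Total COGS = $1,742.48 + $2,731.97 = $4,474.45
Ending inventory (cost pool remaining) = $3,512.55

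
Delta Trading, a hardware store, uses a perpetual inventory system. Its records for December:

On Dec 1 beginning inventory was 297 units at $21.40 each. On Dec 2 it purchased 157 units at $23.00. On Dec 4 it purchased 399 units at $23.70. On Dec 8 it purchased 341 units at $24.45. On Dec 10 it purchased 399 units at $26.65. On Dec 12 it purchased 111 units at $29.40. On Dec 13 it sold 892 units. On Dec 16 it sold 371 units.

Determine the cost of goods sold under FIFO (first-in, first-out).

Dec 13, 892 sold [FIFO — oldest first]: 297 @ $21.40 + 157 @ $23.00 + 399 @ $23.70 + 39 @ $24.45 = $20,376.65
Dec 16, 371 sold [FIFO — oldest first]: 302 @ $24.45 + 69 @ $26.65 = $9,222.75
Total COGS = $20,376.65 + $9,222.75 = $29,599.40
Ending inventory: 330 @ $26.65 + 111 @ $29.40 = $12,057.90
Check: goods available $41,657.30 = COGS $29,599.40 + ending $12,057.90

COGS = $29,599.40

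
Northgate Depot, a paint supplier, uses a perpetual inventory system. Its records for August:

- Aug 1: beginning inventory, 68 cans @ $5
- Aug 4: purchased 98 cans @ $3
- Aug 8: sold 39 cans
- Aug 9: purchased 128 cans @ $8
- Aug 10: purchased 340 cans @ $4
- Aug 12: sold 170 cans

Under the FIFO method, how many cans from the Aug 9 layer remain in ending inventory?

85

Aug 8, 39 sold [FIFO — oldest first]: 39 @ $5 = $195
Aug 12, 170 sold [FIFO — oldest first]: 29 @ $5 + 98 @ $3 + 43 @ $8 = $783
Total COGS = $195 + $783 = $978
Ending inventory: 85 @ $8 + 340 @ $4 = $2,040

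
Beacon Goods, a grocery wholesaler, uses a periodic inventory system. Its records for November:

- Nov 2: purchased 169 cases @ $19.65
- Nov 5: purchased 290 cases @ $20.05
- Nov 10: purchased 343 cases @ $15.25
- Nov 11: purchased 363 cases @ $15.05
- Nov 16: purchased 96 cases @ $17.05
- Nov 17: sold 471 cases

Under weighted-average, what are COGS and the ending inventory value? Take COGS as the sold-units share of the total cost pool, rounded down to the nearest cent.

COGS = $8,017.85; ending inventory = $13,448.20

Nov 17, sell 471: 471/1261 × $21,466.05 → $8,017.85
Ending inventory (cost pool remaining) = $13,448.20
Check: goods available $21,466.05 = COGS $8,017.85 + ending $13,448.20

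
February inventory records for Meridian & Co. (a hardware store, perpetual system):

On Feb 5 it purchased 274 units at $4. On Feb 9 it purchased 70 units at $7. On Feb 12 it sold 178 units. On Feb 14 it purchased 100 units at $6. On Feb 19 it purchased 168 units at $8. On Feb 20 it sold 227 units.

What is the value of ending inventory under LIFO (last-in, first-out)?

Feb 12, 178 sold [LIFO — newest first]: 70 @ $7 + 108 @ $4 = $922
Feb 20, 227 sold [LIFO — newest first]: 168 @ $8 + 59 @ $6 = $1,698
Total COGS = $922 + $1,698 = $2,620
Ending inventory: 166 @ $4 + 41 @ $6 = $910
Check: goods available $3,530 = COGS $2,620 + ending $910

Ending inventory = $910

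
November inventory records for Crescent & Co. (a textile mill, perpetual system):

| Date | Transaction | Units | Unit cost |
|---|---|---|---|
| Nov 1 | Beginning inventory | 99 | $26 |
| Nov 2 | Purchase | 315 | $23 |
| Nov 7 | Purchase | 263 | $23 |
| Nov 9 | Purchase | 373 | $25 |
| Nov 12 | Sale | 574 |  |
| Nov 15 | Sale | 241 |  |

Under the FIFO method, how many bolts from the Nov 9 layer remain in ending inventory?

235

Nov 12, 574 sold [FIFO — oldest first]: 99 @ $26 + 315 @ $23 + 160 @ $23 = $13,499
Nov 15, 241 sold [FIFO — oldest first]: 103 @ $23 + 138 @ $25 = $5,819
Total COGS = $13,499 + $5,819 = $19,318
Ending inventory: 235 @ $25 = $5,875
Check: goods available $25,193 = COGS $19,318 + ending $5,875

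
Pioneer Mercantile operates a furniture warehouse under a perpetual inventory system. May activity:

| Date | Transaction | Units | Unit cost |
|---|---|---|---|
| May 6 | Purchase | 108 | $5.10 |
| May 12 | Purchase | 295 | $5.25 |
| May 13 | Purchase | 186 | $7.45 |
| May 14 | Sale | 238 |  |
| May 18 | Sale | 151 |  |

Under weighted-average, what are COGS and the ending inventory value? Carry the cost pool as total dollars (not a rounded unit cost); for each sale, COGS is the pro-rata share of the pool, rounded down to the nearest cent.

After May 6: 108 on hand, pool $550.80 (≈ $5.1000 each)
After May 12: 403 on hand, pool $2,099.55 (≈ $5.2098 each)
After May 13: 589 on hand, pool $3,485.25 (≈ $5.9172 each)
May 14, sell 238: 238/589 × $3,485.25 → $1,408.30
May 18, sell 151: 151/351 × $2,076.95 → $893.50
Total COGS = $1,408.30 + $893.50 = $2,301.80
Ending inventory (cost pool remaining) = $1,183.45
Check: goods available $3,485.25 = COGS $2,301.80 + ending $1,183.45

COGS = $2,301.80; ending inventory = $1,183.45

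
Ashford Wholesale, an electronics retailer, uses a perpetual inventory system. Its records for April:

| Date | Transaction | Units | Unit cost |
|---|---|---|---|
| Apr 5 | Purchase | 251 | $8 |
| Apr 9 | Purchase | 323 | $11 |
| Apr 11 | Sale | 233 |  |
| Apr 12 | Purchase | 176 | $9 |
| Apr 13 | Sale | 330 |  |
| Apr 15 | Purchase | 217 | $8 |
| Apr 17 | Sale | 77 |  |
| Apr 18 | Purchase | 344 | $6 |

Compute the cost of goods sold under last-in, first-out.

Apr 11, 233 sold [LIFO — newest first]: 233 @ $11 = $2,563
Apr 13, 330 sold [LIFO — newest first]: 176 @ $9 + 90 @ $11 + 64 @ $8 = $3,086
Apr 17, 77 sold [LIFO — newest first]: 77 @ $8 = $616
Total COGS = $2,563 + $3,086 + $616 = $6,265
Ending inventory: 187 @ $8 + 140 @ $8 + 344 @ $6 = $4,680

COGS = $6,265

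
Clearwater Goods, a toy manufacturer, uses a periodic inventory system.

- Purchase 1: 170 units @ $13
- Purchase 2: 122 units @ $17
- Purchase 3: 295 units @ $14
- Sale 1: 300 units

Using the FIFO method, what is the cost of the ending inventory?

Ending inventory = $4,018

Sale 1 (300) [FIFO — oldest first]: 170 @ $13 + 122 @ $17 + 8 @ $14 = $4,396
Ending inventory: 287 @ $14 = $4,018
Check: goods available $8,414 = COGS $4,396 + ending $4,018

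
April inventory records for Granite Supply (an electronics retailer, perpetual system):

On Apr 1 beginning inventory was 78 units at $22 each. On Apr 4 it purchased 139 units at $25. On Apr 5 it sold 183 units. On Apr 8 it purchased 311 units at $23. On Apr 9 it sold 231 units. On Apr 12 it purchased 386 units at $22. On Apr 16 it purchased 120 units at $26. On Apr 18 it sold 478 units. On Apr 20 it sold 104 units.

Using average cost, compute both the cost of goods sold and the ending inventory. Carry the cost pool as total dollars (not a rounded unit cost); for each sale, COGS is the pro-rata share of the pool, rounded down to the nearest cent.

COGS = $23,082.95; ending inventory = $873.05

After Apr 1: 78 on hand, pool $1,716.00 (≈ $22.0000 each)
After Apr 4: 217 on hand, pool $5,191.00 (≈ $23.9217 each)
Apr 5, sell 183: 183/217 × $5,191.00 → $4,377.66
After Apr 8: 345 on hand, pool $7,966.34 (≈ $23.0908 each)
Apr 9, sell 231: 231/345 × $7,966.34 → $5,333.98
After Apr 12: 500 on hand, pool $11,124.36 (≈ $22.2487 each)
After Apr 16: 620 on hand, pool $14,244.36 (≈ $22.9748 each)
Apr 18, sell 478: 478/620 × $14,244.36 → $10,981.94
Apr 20, sell 104: 104/142 × $3,262.42 → $2,389.37
Total COGS = $4,377.66 + $5,333.98 + $10,981.94 + $2,389.37 = $23,082.95
Ending inventory (cost pool remaining) = $873.05
Check: goods available $23,956.00 = COGS $23,082.95 + ending $873.05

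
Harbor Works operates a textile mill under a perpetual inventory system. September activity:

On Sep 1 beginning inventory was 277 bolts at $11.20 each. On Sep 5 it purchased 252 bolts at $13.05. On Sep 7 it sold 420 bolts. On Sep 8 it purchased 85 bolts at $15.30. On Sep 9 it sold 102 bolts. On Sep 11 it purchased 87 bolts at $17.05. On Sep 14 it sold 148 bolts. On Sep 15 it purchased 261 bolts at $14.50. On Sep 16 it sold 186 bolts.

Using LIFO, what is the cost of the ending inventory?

Sep 7, 420 sold [LIFO — newest first]: 252 @ $13.05 + 168 @ $11.20 = $5,170.20
Sep 9, 102 sold [LIFO — newest first]: 85 @ $15.30 + 17 @ $11.20 = $1,490.90
Sep 14, 148 sold [LIFO — newest first]: 87 @ $17.05 + 61 @ $11.20 = $2,166.55
Sep 16, 186 sold [LIFO — newest first]: 186 @ $14.50 = $2,697.00
Total COGS = $5,170.20 + $1,490.90 + $2,166.55 + $2,697.00 = $11,524.65
Ending inventory: 31 @ $11.20 + 75 @ $14.50 = $1,434.70
Check: goods available $12,959.35 = COGS $11,524.65 + ending $1,434.70

Ending inventory = $1,434.70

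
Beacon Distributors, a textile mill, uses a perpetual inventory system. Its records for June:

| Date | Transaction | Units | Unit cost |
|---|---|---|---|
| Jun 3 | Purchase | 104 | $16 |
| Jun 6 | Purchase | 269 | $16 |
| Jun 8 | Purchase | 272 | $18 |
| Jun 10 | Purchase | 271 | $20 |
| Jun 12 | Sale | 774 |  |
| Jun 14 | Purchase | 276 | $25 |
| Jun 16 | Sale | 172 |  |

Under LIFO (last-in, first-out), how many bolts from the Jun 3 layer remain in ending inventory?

104

Jun 12, 774 sold [LIFO — newest first]: 271 @ $20 + 272 @ $18 + 231 @ $16 = $14,012
Jun 16, 172 sold [LIFO — newest first]: 172 @ $25 = $4,300
Total COGS = $14,012 + $4,300 = $18,312
Ending inventory: 104 @ $16 + 38 @ $16 + 104 @ $25 = $4,872
Check: goods available $23,184 = COGS $18,312 + ending $4,872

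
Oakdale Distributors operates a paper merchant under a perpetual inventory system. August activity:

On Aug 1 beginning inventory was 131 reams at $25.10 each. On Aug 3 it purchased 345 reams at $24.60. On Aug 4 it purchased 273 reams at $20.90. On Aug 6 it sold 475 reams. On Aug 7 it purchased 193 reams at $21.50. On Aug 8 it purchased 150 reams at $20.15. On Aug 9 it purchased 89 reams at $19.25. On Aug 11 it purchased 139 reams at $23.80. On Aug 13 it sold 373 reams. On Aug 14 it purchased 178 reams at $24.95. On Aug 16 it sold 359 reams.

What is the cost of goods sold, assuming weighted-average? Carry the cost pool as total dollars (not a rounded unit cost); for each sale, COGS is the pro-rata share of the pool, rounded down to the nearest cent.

COGS = $27,478.68

After Aug 1: 131 on hand, pool $3,288.10 (≈ $25.1000 each)
After Aug 3: 476 on hand, pool $11,775.10 (≈ $24.7376 each)
After Aug 4: 749 on hand, pool $17,480.80 (≈ $23.3389 each)
Aug 6, sell 475: 475/749 × $17,480.80 → $11,085.95
After Aug 7: 467 on hand, pool $10,544.35 (≈ $22.5789 each)
After Aug 8: 617 on hand, pool $13,566.85 (≈ $21.9884 each)
After Aug 9: 706 on hand, pool $15,280.10 (≈ $21.6432 each)
After Aug 11: 845 on hand, pool $18,588.30 (≈ $21.9980 each)
Aug 13, sell 373: 373/845 × $18,588.30 → $8,205.24
After Aug 14: 650 on hand, pool $14,824.16 (≈ $22.8064 each)
Aug 16, sell 359: 359/650 × $14,824.16 → $8,187.49
Total COGS = $11,085.95 + $8,205.24 + $8,187.49 = $27,478.68
Ending inventory (cost pool remaining) = $6,636.67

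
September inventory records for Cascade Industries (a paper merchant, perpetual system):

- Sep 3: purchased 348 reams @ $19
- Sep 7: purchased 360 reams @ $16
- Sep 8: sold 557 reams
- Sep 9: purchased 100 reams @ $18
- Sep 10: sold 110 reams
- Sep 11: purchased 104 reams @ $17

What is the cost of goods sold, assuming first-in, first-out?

COGS = $11,716

Sep 8, 557 sold [FIFO — oldest first]: 348 @ $19 + 209 @ $16 = $9,956
Sep 10, 110 sold [FIFO — oldest first]: 110 @ $16 = $1,760
Total COGS = $9,956 + $1,760 = $11,716
Ending inventory: 41 @ $16 + 100 @ $18 + 104 @ $17 = $4,224
Check: goods available $15,940 = COGS $11,716 + ending $4,224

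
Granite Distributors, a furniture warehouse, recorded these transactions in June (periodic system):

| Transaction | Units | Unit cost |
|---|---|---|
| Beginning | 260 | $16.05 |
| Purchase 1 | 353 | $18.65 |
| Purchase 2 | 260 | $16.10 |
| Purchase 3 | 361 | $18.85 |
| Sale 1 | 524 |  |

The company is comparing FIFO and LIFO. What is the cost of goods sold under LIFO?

COGS = $9,429.15

FIFO COGS: 260 @ $16.05 + 264 @ $18.65 = $9,096.60
LIFO COGS: 361 @ $18.85 + 163 @ $16.10 = $9,429.15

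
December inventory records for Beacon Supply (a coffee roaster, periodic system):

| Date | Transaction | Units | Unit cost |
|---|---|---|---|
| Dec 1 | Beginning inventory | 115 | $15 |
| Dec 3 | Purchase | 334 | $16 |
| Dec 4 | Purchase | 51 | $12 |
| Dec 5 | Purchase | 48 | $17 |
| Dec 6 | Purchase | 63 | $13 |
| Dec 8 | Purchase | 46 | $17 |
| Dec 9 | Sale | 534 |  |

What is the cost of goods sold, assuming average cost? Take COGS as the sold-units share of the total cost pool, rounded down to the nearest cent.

COGS = $8,207.50

Dec 9, sell 534: 534/657 × $10,098.00 → $8,207.50
Ending inventory (cost pool remaining) = $1,890.50
Check: goods available $10,098.00 = COGS $8,207.50 + ending $1,890.50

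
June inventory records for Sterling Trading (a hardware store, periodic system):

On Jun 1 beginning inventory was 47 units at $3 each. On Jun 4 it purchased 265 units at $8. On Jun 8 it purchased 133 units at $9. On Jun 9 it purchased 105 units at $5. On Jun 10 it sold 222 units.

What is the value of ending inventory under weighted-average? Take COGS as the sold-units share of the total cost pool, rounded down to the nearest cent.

Ending inventory = $2,375.32

Jun 10, sell 222: 222/550 × $3,983.00 → $1,607.68
Ending inventory (cost pool remaining) = $2,375.32
Check: goods available $3,983.00 = COGS $1,607.68 + ending $2,375.32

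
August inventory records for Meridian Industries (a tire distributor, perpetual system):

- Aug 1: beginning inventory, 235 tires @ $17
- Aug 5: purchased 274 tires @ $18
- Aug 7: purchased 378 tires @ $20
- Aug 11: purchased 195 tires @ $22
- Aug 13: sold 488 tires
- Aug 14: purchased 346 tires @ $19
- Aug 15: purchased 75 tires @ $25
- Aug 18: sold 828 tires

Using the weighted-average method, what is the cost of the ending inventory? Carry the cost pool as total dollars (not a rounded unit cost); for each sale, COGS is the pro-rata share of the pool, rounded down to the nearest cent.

Ending inventory = $3,658.06

After Aug 1: 235 on hand, pool $3,995.00 (≈ $17.0000 each)
After Aug 5: 509 on hand, pool $8,927.00 (≈ $17.5383 each)
After Aug 7: 887 on hand, pool $16,487.00 (≈ $18.5874 each)
After Aug 11: 1082 on hand, pool $20,777.00 (≈ $19.2024 each)
Aug 13, sell 488: 488/1082 × $20,777.00 → $9,370.77
After Aug 14: 940 on hand, pool $17,980.23 (≈ $19.1279 each)
After Aug 15: 1015 on hand, pool $19,855.23 (≈ $19.5618 each)
Aug 18, sell 828: 828/1015 × $19,855.23 → $16,197.17
Total COGS = $9,370.77 + $16,197.17 = $25,567.94
Ending inventory (cost pool remaining) = $3,658.06
Check: goods available $29,226.00 = COGS $25,567.94 + ending $3,658.06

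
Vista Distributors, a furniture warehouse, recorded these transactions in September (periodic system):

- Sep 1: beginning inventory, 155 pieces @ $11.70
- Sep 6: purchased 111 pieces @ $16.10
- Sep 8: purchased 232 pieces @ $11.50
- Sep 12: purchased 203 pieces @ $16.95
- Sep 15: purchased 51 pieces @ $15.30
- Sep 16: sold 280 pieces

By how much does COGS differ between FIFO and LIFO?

$758.55

FIFO COGS: 155 @ $11.70 + 111 @ $16.10 + 14 @ $11.50 = $3,761.60
LIFO COGS: 51 @ $15.30 + 203 @ $16.95 + 26 @ $11.50 = $4,520.15
Difference = |$3,761.60 − $4,520.15| = $758.55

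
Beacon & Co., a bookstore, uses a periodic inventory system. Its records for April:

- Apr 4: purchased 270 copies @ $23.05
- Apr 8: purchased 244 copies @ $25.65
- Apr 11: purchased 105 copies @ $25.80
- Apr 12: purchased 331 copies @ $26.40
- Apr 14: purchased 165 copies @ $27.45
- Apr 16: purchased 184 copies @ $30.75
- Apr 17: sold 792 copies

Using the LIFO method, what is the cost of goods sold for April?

Apr 17, 792 sold [LIFO — newest first]: 184 @ $30.75 + 165 @ $27.45 + 331 @ $26.40 + 105 @ $25.80 + 7 @ $25.65 = $21,814.20
Ending inventory: 270 @ $23.05 + 237 @ $25.65 = $12,302.55

COGS = $21,814.20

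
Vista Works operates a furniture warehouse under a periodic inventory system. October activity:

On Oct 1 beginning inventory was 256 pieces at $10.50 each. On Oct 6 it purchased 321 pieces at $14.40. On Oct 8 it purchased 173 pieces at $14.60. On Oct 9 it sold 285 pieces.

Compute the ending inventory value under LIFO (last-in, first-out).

Oct 9, 285 sold [LIFO — newest first]: 173 @ $14.60 + 112 @ $14.40 = $4,138.60
Ending inventory: 256 @ $10.50 + 209 @ $14.40 = $5,697.60

Ending inventory = $5,697.60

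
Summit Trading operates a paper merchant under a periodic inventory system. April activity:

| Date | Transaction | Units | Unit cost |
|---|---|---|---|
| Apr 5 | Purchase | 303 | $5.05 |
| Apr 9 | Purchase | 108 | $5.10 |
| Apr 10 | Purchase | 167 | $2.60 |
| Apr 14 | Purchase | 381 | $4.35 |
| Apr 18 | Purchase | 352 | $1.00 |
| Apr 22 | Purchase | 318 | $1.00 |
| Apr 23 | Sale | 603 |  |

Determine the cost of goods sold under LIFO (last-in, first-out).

COGS = $603.00

Apr 23, 603 sold [LIFO — newest first]: 318 @ $1.00 + 285 @ $1.00 = $603.00
Ending inventory: 303 @ $5.05 + 108 @ $5.10 + 167 @ $2.60 + 381 @ $4.35 + 67 @ $1.00 = $4,239.50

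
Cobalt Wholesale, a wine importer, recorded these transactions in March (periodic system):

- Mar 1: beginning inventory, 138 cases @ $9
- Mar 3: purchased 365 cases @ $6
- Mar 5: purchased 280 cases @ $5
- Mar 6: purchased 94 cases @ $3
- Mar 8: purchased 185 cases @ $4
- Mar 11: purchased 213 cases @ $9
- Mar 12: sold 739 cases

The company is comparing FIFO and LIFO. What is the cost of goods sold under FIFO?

COGS = $4,612

FIFO COGS: 138 @ $9 + 365 @ $6 + 236 @ $5 = $4,612
LIFO COGS: 213 @ $9 + 185 @ $4 + 94 @ $3 + 247 @ $5 = $4,174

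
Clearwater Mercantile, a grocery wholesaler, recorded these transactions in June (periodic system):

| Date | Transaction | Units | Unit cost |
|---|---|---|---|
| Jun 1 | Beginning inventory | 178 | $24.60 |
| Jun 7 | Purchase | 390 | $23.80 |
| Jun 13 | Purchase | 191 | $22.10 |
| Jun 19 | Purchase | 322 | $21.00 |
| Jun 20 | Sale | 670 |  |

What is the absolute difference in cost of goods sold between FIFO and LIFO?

FIFO COGS: 178 @ $24.60 + 390 @ $23.80 + 102 @ $22.10 = $15,915.00
LIFO COGS: 322 @ $21.00 + 191 @ $22.10 + 157 @ $23.80 = $14,719.70
Difference = |$15,915.00 − $14,719.70| = $1,195.30

$1,195.30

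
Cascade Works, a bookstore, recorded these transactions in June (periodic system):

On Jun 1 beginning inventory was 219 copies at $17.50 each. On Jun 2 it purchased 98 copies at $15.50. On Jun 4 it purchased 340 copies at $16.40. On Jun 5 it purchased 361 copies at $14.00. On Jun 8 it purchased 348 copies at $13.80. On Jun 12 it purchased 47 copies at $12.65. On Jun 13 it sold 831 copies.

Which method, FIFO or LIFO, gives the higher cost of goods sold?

FIFO

FIFO COGS: 219 @ $17.50 + 98 @ $15.50 + 340 @ $16.40 + 174 @ $14.00 = $13,363.50
LIFO COGS: 47 @ $12.65 + 348 @ $13.80 + 361 @ $14.00 + 75 @ $16.40 = $11,680.95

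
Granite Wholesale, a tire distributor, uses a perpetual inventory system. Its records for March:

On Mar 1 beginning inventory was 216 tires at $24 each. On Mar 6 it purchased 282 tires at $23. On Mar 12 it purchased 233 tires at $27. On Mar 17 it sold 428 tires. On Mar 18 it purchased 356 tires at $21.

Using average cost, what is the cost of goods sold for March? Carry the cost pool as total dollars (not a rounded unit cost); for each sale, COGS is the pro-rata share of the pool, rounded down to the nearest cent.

After Mar 1: 216 on hand, pool $5,184.00 (≈ $24.0000 each)
After Mar 6: 498 on hand, pool $11,670.00 (≈ $23.4337 each)
After Mar 12: 731 on hand, pool $17,961.00 (≈ $24.5705 each)
Mar 17, sell 428: 428/731 × $17,961.00 → $10,516.15
After Mar 18: 659 on hand, pool $14,920.85 (≈ $22.6417 each)
Ending inventory (cost pool remaining) = $14,920.85

COGS = $10,516.15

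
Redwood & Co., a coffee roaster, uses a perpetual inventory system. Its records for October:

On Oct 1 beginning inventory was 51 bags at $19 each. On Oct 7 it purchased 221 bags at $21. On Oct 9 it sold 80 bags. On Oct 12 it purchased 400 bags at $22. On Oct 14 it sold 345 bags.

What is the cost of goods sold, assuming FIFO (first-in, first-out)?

Oct 9, 80 sold [FIFO — oldest first]: 51 @ $19 + 29 @ $21 = $1,578
Oct 14, 345 sold [FIFO — oldest first]: 192 @ $21 + 153 @ $22 = $7,398
Total COGS = $1,578 + $7,398 = $8,976
Ending inventory: 247 @ $22 = $5,434
Check: goods available $14,410 = COGS $8,976 + ending $5,434

COGS = $8,976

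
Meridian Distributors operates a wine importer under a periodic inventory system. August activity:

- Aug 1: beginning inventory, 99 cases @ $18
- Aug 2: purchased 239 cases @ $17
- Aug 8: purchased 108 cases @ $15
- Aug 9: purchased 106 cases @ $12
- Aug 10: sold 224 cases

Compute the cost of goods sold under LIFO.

COGS = $3,062

Aug 10, 224 sold [LIFO — newest first]: 106 @ $12 + 108 @ $15 + 10 @ $17 = $3,062
Ending inventory: 99 @ $18 + 229 @ $17 = $5,675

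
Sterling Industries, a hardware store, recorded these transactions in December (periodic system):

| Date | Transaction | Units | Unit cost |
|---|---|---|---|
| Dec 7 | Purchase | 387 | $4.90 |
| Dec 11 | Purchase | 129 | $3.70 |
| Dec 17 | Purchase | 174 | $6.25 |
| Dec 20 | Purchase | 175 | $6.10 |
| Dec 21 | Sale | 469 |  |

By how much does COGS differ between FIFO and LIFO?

$399.30

FIFO COGS: 387 @ $4.90 + 82 @ $3.70 = $2,199.70
LIFO COGS: 175 @ $6.10 + 174 @ $6.25 + 120 @ $3.70 = $2,599.00
Difference = |$2,199.70 − $2,599.00| = $399.30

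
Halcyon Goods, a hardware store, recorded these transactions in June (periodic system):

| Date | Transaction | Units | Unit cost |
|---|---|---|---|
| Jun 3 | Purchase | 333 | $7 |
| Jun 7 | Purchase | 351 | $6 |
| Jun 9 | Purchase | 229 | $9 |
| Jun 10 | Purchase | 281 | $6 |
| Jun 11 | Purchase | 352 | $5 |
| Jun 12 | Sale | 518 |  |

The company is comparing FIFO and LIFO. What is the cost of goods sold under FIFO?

COGS = $3,441

FIFO COGS: 333 @ $7 + 185 @ $6 = $3,441
LIFO COGS: 352 @ $5 + 166 @ $6 = $2,756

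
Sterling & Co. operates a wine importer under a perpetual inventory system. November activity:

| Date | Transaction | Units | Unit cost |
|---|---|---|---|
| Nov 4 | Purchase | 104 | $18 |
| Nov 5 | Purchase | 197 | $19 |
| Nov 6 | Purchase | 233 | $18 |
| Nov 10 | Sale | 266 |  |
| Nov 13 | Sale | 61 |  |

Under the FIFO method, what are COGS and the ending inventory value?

Nov 10, 266 sold [FIFO — oldest first]: 104 @ $18 + 162 @ $19 = $4,950
Nov 13, 61 sold [FIFO — oldest first]: 35 @ $19 + 26 @ $18 = $1,133
Total COGS = $4,950 + $1,133 = $6,083
Ending inventory: 207 @ $18 = $3,726
Check: goods available $9,809 = COGS $6,083 + ending $3,726

COGS = $6,083; ending inventory = $3,726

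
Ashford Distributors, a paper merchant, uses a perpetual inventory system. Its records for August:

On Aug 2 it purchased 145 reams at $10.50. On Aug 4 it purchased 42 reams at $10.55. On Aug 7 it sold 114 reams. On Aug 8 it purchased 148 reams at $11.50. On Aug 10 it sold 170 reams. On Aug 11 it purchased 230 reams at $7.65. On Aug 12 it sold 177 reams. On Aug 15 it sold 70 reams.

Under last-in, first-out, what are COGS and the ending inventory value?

COGS = $5,070.10; ending inventory = $357.00

Aug 7, 114 sold [LIFO — newest first]: 42 @ $10.55 + 72 @ $10.50 = $1,199.10
Aug 10, 170 sold [LIFO — newest first]: 148 @ $11.50 + 22 @ $10.50 = $1,933.00
Aug 12, 177 sold [LIFO — newest first]: 177 @ $7.65 = $1,354.05
Aug 15, 70 sold [LIFO — newest first]: 53 @ $7.65 + 17 @ $10.50 = $583.95
Total COGS = $1,199.10 + $1,933.00 + $1,354.05 + $583.95 = $5,070.10
Ending inventory: 34 @ $10.50 = $357.00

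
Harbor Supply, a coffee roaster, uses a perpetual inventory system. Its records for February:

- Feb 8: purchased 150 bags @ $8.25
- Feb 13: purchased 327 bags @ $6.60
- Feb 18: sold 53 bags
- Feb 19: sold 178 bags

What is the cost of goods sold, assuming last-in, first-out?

Feb 18, 53 sold [LIFO — newest first]: 53 @ $6.60 = $349.80
Feb 19, 178 sold [LIFO — newest first]: 178 @ $6.60 = $1,174.80
Total COGS = $349.80 + $1,174.80 = $1,524.60
Ending inventory: 150 @ $8.25 + 96 @ $6.60 = $1,871.10

COGS = $1,524.60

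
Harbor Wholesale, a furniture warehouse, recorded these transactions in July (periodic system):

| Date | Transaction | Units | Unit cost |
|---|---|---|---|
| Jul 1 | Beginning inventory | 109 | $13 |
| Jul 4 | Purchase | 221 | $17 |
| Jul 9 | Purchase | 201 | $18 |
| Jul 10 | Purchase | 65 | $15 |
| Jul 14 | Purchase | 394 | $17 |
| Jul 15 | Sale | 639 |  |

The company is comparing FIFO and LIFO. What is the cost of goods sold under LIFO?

FIFO COGS: 109 @ $13 + 221 @ $17 + 201 @ $18 + 65 @ $15 + 43 @ $17 = $10,498
LIFO COGS: 394 @ $17 + 65 @ $15 + 180 @ $18 = $10,913

COGS = $10,913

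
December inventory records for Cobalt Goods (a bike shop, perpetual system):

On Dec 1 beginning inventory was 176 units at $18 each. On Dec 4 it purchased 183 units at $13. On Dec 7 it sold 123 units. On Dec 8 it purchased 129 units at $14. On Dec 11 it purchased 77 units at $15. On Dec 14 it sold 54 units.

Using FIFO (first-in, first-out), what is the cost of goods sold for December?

COGS = $3,181

Dec 7, 123 sold [FIFO — oldest first]: 123 @ $18 = $2,214
Dec 14, 54 sold [FIFO — oldest first]: 53 @ $18 + 1 @ $13 = $967
Total COGS = $2,214 + $967 = $3,181
Ending inventory: 182 @ $13 + 129 @ $14 + 77 @ $15 = $5,327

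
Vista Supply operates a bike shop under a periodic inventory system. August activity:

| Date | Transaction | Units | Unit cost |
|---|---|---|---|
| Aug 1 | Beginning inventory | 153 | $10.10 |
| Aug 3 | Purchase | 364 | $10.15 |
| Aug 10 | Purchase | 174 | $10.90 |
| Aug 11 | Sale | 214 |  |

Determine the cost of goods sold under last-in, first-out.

Aug 11, 214 sold [LIFO — newest first]: 174 @ $10.90 + 40 @ $10.15 = $2,302.60
Ending inventory: 153 @ $10.10 + 324 @ $10.15 = $4,833.90

COGS = $2,302.60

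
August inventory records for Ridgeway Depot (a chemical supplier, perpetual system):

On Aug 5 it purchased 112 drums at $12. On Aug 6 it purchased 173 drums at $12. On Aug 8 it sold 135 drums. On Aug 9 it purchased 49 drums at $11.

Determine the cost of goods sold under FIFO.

Aug 8, 135 sold [FIFO — oldest first]: 112 @ $12 + 23 @ $12 = $1,620
Ending inventory: 150 @ $12 + 49 @ $11 = $2,339
Check: goods available $3,959 = COGS $1,620 + ending $2,339

COGS = $1,620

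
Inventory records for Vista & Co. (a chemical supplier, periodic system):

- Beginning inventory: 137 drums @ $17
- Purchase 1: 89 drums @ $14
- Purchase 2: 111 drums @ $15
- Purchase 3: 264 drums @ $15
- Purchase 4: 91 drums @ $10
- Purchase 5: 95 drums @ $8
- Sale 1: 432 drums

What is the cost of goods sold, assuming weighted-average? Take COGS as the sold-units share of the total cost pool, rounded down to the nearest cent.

Sale 1, sell 432: 432/787 × $10,870.00 → $5,966.75
Ending inventory (cost pool remaining) = $4,903.25

COGS = $5,966.75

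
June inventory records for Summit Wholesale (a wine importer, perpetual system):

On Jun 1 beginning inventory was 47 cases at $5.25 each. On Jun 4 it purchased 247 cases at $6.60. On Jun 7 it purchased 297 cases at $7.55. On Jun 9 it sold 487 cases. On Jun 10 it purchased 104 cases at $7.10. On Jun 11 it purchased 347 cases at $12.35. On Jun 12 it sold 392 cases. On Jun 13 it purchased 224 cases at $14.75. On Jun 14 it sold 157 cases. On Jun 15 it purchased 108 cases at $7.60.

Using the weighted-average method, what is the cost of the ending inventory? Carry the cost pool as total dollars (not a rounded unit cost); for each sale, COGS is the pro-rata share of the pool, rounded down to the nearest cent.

After Jun 1: 47 on hand, pool $246.75 (≈ $5.2500 each)
After Jun 4: 294 on hand, pool $1,876.95 (≈ $6.3842 each)
After Jun 7: 591 on hand, pool $4,119.30 (≈ $6.9701 each)
Jun 9, sell 487: 487/591 × $4,119.30 → $3,394.41
After Jun 10: 208 on hand, pool $1,463.29 (≈ $7.0350 each)
After Jun 11: 555 on hand, pool $5,748.74 (≈ $10.3581 each)
Jun 12, sell 392: 392/555 × $5,748.74 → $4,060.37
After Jun 13: 387 on hand, pool $4,992.37 (≈ $12.9002 each)
Jun 14, sell 157: 157/387 × $4,992.37 → $2,025.32
After Jun 15: 338 on hand, pool $3,787.85 (≈ $11.2067 each)
Total COGS = $3,394.41 + $4,060.37 + $2,025.32 = $9,480.10
Ending inventory (cost pool remaining) = $3,787.85

Ending inventory = $3,787.85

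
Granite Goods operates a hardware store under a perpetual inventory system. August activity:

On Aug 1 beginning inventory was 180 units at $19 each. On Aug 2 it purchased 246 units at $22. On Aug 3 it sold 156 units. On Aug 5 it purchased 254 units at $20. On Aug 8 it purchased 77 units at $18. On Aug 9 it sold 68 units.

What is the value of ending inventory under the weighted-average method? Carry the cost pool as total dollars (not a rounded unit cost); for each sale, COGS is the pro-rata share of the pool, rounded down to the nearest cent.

After Aug 1: 180 on hand, pool $3,420.00 (≈ $19.0000 each)
After Aug 2: 426 on hand, pool $8,832.00 (≈ $20.7324 each)
Aug 3, sell 156: 156/426 × $8,832.00 → $3,234.25
After Aug 5: 524 on hand, pool $10,677.75 (≈ $20.3774 each)
After Aug 8: 601 on hand, pool $12,063.75 (≈ $20.0728 each)
Aug 9, sell 68: 68/601 × $12,063.75 → $1,364.95
Total COGS = $3,234.25 + $1,364.95 = $4,599.20
Ending inventory (cost pool remaining) = $10,698.80
Check: goods available $15,298.00 = COGS $4,599.20 + ending $10,698.80

Ending inventory = $10,698.80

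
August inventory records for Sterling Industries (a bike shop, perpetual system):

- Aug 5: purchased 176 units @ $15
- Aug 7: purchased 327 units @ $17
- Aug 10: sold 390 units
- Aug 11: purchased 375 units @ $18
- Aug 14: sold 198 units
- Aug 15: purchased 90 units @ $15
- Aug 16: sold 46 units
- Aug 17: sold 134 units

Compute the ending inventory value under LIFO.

Ending inventory = $3,261

Aug 10, 390 sold [LIFO — newest first]: 327 @ $17 + 63 @ $15 = $6,504
Aug 14, 198 sold [LIFO — newest first]: 198 @ $18 = $3,564
Aug 16, 46 sold [LIFO — newest first]: 46 @ $15 = $690
Aug 17, 134 sold [LIFO — newest first]: 44 @ $15 + 90 @ $18 = $2,280
Total COGS = $6,504 + $3,564 + $690 + $2,280 = $13,038
Ending inventory: 113 @ $15 + 87 @ $18 = $3,261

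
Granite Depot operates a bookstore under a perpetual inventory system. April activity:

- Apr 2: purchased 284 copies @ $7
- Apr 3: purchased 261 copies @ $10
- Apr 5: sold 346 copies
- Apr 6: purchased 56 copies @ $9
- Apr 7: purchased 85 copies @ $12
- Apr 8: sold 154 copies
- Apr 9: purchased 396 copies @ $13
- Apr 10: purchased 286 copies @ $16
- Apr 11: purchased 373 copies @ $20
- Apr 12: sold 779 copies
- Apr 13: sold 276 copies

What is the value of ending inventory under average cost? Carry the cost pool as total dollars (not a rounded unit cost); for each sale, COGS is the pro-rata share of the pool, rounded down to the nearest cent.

After Apr 2: 284 on hand, pool $1,988.00 (≈ $7.0000 each)
After Apr 3: 545 on hand, pool $4,598.00 (≈ $8.4367 each)
Apr 5, sell 346: 346/545 × $4,598.00 → $2,919.09
After Apr 6: 255 on hand, pool $2,182.91 (≈ $8.5604 each)
After Apr 7: 340 on hand, pool $3,202.91 (≈ $9.4203 each)
Apr 8, sell 154: 154/340 × $3,202.91 → $1,450.72
After Apr 9: 582 on hand, pool $6,900.19 (≈ $11.8560 each)
After Apr 10: 868 on hand, pool $11,476.19 (≈ $13.2214 each)
After Apr 11: 1241 on hand, pool $18,936.19 (≈ $15.2588 each)
Apr 12, sell 779: 779/1241 × $18,936.19 → $11,886.61
Apr 13, sell 276: 276/462 × $7,049.58 → $4,211.43
Total COGS = $2,919.09 + $1,450.72 + $11,886.61 + $4,211.43 = $20,467.85
Ending inventory (cost pool remaining) = $2,838.15

Ending inventory = $2,838.15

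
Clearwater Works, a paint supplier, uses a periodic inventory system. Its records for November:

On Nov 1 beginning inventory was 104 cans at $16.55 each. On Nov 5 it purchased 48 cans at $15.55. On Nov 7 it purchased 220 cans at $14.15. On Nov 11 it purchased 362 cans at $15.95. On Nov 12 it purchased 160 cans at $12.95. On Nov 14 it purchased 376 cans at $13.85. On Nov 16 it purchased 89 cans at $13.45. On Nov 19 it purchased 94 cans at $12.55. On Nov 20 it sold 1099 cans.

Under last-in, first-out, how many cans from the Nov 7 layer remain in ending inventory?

Nov 20, 1099 sold [LIFO — newest first]: 94 @ $12.55 + 89 @ $13.45 + 376 @ $13.85 + 160 @ $12.95 + 362 @ $15.95 + 18 @ $14.15 = $15,684.95
Ending inventory: 104 @ $16.55 + 48 @ $15.55 + 202 @ $14.15 = $5,325.90

202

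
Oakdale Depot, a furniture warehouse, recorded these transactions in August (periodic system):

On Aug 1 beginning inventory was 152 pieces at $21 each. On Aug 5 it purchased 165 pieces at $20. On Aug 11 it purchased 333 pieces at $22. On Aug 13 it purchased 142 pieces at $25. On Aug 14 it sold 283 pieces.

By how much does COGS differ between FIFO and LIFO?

$840

FIFO COGS: 152 @ $21 + 131 @ $20 = $5,812
LIFO COGS: 142 @ $25 + 141 @ $22 = $6,652
Difference = |$5,812 − $6,652| = $840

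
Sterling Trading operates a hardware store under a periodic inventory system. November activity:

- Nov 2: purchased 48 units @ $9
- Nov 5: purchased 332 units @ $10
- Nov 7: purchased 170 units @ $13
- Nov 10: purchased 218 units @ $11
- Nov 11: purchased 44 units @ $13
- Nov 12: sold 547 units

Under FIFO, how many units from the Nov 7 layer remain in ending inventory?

3

Nov 12, 547 sold [FIFO — oldest first]: 48 @ $9 + 332 @ $10 + 167 @ $13 = $5,923
Ending inventory: 3 @ $13 + 218 @ $11 + 44 @ $13 = $3,009
Check: goods available $8,932 = COGS $5,923 + ending $3,009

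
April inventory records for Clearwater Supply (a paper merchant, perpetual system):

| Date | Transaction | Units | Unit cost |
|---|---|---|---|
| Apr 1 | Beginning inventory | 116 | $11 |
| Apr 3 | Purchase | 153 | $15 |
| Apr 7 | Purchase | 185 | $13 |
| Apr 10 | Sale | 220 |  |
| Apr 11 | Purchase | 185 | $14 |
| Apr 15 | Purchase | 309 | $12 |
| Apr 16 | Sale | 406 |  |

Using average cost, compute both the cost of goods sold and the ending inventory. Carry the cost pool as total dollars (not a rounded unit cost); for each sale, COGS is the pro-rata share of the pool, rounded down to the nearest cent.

COGS = $8,125.97; ending inventory = $4,148.03

After Apr 1: 116 on hand, pool $1,276.00 (≈ $11.0000 each)
After Apr 3: 269 on hand, pool $3,571.00 (≈ $13.2751 each)
After Apr 7: 454 on hand, pool $5,976.00 (≈ $13.1630 each)
Apr 10, sell 220: 220/454 × $5,976.00 → $2,895.85
After Apr 11: 419 on hand, pool $5,670.15 (≈ $13.5326 each)
After Apr 15: 728 on hand, pool $9,378.15 (≈ $12.8821 each)
Apr 16, sell 406: 406/728 × $9,378.15 → $5,230.12
Total COGS = $2,895.85 + $5,230.12 = $8,125.97
Ending inventory (cost pool remaining) = $4,148.03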